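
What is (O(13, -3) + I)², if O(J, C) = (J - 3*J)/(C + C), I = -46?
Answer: 15625/9 ≈ 1736.1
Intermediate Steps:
O(J, C) = -J/C (O(J, C) = (-2*J)/((2*C)) = (-2*J)*(1/(2*C)) = -J/C)
(O(13, -3) + I)² = (-1*13/(-3) - 46)² = (-1*13*(-⅓) - 46)² = (13/3 - 46)² = (-125/3)² = 15625/9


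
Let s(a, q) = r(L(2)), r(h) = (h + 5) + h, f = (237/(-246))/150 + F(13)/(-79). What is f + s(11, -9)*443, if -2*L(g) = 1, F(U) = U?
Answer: 1721686259/971700 ≈ 1771.8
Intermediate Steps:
L(g) = -½ (L(g) = -½*1 = -½)
f = -166141/971700 (f = (237/(-246))/150 + 13/(-79) = (237*(-1/246))*(1/150) + 13*(-1/79) = -79/82*1/150 - 13/79 = -79/12300 - 13/79 = -166141/971700 ≈ -0.17098)
r(h) = 5 + 2*h (r(h) = (5 + h) + h = 5 + 2*h)
s(a, q) = 4 (s(a, q) = 5 + 2*(-½) = 5 - 1 = 4)
f + s(11, -9)*443 = -166141/971700 + 4*443 = -166141/971700 + 1772 = 1721686259/971700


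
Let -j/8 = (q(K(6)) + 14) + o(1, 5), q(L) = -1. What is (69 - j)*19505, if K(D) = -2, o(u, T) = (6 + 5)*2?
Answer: 6807245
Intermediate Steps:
o(u, T) = 22 (o(u, T) = 11*2 = 22)
j = -280 (j = -8*((-1 + 14) + 22) = -8*(13 + 22) = -8*35 = -280)
(69 - j)*19505 = (69 - 1*(-280))*19505 = (69 + 280)*19505 = 349*19505 = 6807245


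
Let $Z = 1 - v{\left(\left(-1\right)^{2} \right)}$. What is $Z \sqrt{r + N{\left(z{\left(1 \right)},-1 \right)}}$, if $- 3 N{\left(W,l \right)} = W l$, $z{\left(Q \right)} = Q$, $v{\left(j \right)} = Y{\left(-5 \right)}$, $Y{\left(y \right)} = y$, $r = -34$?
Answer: $2 i \sqrt{303} \approx 34.814 i$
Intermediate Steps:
$v{\left(j \right)} = -5$
$N{\left(W,l \right)} = - \frac{W l}{3}$
$Z = 6$ ($Z = 1 - -5 = 1 + 5 = 6$)
$Z \sqrt{r + N{\left(z{\left(1 \right)},-1 \right)}} = 6 \sqrt{-34 - \frac{1}{3} \left(-1\right)} = 6 \sqrt{-34 + \frac{1}{3}} = 6 \sqrt{- \frac{101}{3}} = 6 \frac{i \sqrt{303}}{3} = 2 i \sqrt{303}$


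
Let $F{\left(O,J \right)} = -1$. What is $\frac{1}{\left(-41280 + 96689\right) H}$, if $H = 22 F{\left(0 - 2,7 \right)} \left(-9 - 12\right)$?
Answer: $\frac{1}{25598958} \approx 3.9064 \cdot 10^{-8}$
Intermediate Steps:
$H = 462$ ($H = 22 \left(-1\right) \left(-9 - 12\right) = \left(-22\right) \left(-21\right) = 462$)
$\frac{1}{\left(-41280 + 96689\right) H} = \frac{1}{\left(-41280 + 96689\right) 462} = \frac{1}{55409} \cdot \frac{1}{462} = \frac{1}{25598958}$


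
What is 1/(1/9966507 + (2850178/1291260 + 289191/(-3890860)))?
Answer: 278182479203792140/593351747766613503 ≈ 0.46883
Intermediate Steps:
1/(1/9966507 + (2850178/1291260 + 289191/(-3890860))) = 1/(1/9966507 + (2850178*(1/1291260) + 289191*(-1/3890860))) = 1/(1/9966507 + (1425089/645630 - 289191/3890860)) = 1/(1/9966507 + 535811140121/251205594180) = 1/(593351747766613503/278182479203792140) = 278182479203792140/593351747766613503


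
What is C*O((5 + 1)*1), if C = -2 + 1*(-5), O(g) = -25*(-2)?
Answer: -350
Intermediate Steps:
O(g) = 50
C = -7 (C = -2 - 5 = -7)
C*O((5 + 1)*1) = -7*50 = -350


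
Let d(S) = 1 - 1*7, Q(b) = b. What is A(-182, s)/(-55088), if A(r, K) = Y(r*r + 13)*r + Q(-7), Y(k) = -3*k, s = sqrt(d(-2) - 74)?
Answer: -18092795/55088 ≈ -328.43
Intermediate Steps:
d(S) = -6 (d(S) = 1 - 7 = -6)
s = 4*I*sqrt(5) (s = sqrt(-6 - 74) = sqrt(-80) = 4*I*sqrt(5) ≈ 8.9443*I)
A(r, K) = -7 + r*(-39 - 3*r**2) (A(r, K) = (-3*(r*r + 13))*r - 7 = (-3*(r**2 + 13))*r - 7 = (-3*(13 + r**2))*r - 7 = (-39 - 3*r**2)*r - 7 = r*(-39 - 3*r**2) - 7 = -7 + r*(-39 - 3*r**2))
A(-182, s)/(-55088) = (-7 - 3*(-182)*(13 + (-182)**2))/(-55088) = (-7 - 3*(-182)*(13 + 33124))*(-1/55088) = (-7 - 3*(-182)*33137)*(-1/55088) = (-7 + 18092802)*(-1/55088) = 18092795*(-1/55088) = -18092795/55088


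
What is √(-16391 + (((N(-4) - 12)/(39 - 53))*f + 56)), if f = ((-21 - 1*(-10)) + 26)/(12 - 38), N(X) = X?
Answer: I*√135275595/91 ≈ 127.81*I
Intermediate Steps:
f = -15/26 (f = ((-21 + 10) + 26)/(-26) = (-11 + 26)*(-1/26) = 15*(-1/26) = -15/26 ≈ -0.57692)
√(-16391 + (((N(-4) - 12)/(39 - 53))*f + 56)) = √(-16391 + (((-4 - 12)/(39 - 53))*(-15/26) + 56)) = √(-16391 + (-16/(-14)*(-15/26) + 56)) = √(-16391 + (-16*(-1/14)*(-15/26) + 56)) = √(-16391 + ((8/7)*(-15/26) + 56)) = √(-16391 + (-60/91 + 56)) = √(-16391 + 5036/91) = √(-1486545/91) = I*√135275595/91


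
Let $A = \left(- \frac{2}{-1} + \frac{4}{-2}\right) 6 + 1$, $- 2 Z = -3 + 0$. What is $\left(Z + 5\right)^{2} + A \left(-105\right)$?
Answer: $- \frac{251}{4} \approx -62.75$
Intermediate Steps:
$Z = \frac{3}{2}$ ($Z = - \frac{-3 + 0}{2} = \left(- \frac{1}{2}\right) \left(-3\right) = \frac{3}{2} \approx 1.5$)
$A = 1$ ($A = \left(\left(-2\right) \left(-1\right) + 4 \left(- \frac{1}{2}\right)\right) 6 + 1 = \left(2 - 2\right) 6 + 1 = 0 \cdot 6 + 1 = 0 + 1 = 1$)
$\left(Z + 5\right)^{2} + A \left(-105\right) = \left(\frac{3}{2} + 5\right)^{2} + 1 \left(-105\right) = \left(\frac{13}{2}\right)^{2} - 105 = \frac{169}{4} - 105 = - \frac{251}{4}$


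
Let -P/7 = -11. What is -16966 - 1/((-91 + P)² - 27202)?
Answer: -458183795/27006 ≈ -16966.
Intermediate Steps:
P = 77 (P = -7*(-11) = 77)
-16966 - 1/((-91 + P)² - 27202) = -16966 - 1/((-91 + 77)² - 27202) = -16966 - 1/((-14)² - 27202) = -16966 - 1/(196 - 27202) = -16966 - 1/(-27006) = -16966 - 1*(-1/27006) = -16966 + 1/27006 = -458183795/27006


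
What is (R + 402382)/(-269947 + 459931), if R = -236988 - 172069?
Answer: -2225/63328 ≈ -0.035135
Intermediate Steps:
R = -409057
(R + 402382)/(-269947 + 459931) = (-409057 + 402382)/(-269947 + 459931) = -6675/189984 = -6675*1/189984 = -2225/63328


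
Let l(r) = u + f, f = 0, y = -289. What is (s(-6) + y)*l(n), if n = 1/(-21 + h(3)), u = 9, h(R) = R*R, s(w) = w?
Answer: -2655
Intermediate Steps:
h(R) = R²
n = -1/12 (n = 1/(-21 + 3²) = 1/(-21 + 9) = 1/(-12) = -1/12 ≈ -0.083333)
l(r) = 9 (l(r) = 9 + 0 = 9)
(s(-6) + y)*l(n) = (-6 - 289)*9 = -295*9 = -2655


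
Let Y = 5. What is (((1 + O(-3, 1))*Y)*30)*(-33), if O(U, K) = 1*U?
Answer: 9900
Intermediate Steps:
O(U, K) = U
(((1 + O(-3, 1))*Y)*30)*(-33) = (((1 - 3)*5)*30)*(-33) = (-2*5*30)*(-33) = -10*30*(-33) = -300*(-33) = 9900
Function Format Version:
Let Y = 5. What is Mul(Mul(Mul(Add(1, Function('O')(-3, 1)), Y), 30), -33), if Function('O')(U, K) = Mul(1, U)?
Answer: 9900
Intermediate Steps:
Function('O')(U, K) = U
Mul(Mul(Mul(Add(1, Function('O')(-3, 1)), Y), 30), -33) = Mul(Mul(Mul(Add(1, -3), 5), 30), -33) = Mul(Mul(Mul(-2, 5), 30), -33) = Mul(Mul(-10, 30), -33) = Mul(-300, -33) = 9900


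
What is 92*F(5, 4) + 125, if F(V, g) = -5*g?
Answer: -1715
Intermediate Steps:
92*F(5, 4) + 125 = 92*(-5*4) + 125 = 92*(-20) + 125 = -1840 + 125 = -1715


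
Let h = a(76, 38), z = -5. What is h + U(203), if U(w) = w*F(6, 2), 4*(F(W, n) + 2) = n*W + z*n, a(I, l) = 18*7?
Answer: -357/2 ≈ -178.50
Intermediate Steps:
a(I, l) = 126
F(W, n) = -2 - 5*n/4 + W*n/4 (F(W, n) = -2 + (n*W - 5*n)/4 = -2 + (W*n - 5*n)/4 = -2 + (-5*n + W*n)/4 = -2 + (-5*n/4 + W*n/4) = -2 - 5*n/4 + W*n/4)
U(w) = -3*w/2 (U(w) = w*(-2 - 5/4*2 + (1/4)*6*2) = w*(-2 - 5/2 + 3) = w*(-3/2) = -3*w/2)
h = 126
h + U(203) = 126 - 3/2*203 = 126 - 609/2 = -357/2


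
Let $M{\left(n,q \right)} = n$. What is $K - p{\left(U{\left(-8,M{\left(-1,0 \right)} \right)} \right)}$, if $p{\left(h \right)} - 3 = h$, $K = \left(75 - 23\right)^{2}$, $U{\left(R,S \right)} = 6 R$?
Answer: $2749$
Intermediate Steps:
$K = 2704$ ($K = 52^{2} = 2704$)
$p{\left(h \right)} = 3 + h$
$K - p{\left(U{\left(-8,M{\left(-1,0 \right)} \right)} \right)} = 2704 - \left(3 + 6 \left(-8\right)\right) = 2704 - \left(3 - 48\right) = 2704 - -45 = 2704 + 45 = 2749$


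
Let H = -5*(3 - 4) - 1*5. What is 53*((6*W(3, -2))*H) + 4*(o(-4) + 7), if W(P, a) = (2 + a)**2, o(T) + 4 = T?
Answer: -4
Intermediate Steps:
o(T) = -4 + T
H = 0 (H = -5*(-1) - 5 = 5 - 5 = 0)
53*((6*W(3, -2))*H) + 4*(o(-4) + 7) = 53*((6*(2 - 2)**2)*0) + 4*((-4 - 4) + 7) = 53*((6*0**2)*0) + 4*(-8 + 7) = 53*((6*0)*0) + 4*(-1) = 53*(0*0) - 4 = 53*0 - 4 = 0 - 4 = -4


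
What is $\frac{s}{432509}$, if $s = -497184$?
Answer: $- \frac{497184}{432509} \approx -1.1495$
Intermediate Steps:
$\frac{s}{432509} = - \frac{497184}{432509}$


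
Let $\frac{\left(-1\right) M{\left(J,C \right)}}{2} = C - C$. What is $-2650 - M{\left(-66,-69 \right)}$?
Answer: $-2650$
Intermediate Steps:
$M{\left(J,C \right)} = 0$ ($M{\left(J,C \right)} = - 2 \left(C - C\right) = \left(-2\right) 0 = 0$)
$-2650 - M{\left(-66,-69 \right)} = -2650 - 0 = -2650 + 0 = -2650$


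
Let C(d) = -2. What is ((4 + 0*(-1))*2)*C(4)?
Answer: -16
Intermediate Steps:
((4 + 0*(-1))*2)*C(4) = ((4 + 0*(-1))*2)*(-2) = ((4 + 0)*2)*(-2) = (4*2)*(-2) = 8*(-2) = -16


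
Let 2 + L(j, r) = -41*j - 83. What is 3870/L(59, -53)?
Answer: -1935/1252 ≈ -1.5455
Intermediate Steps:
L(j, r) = -85 - 41*j (L(j, r) = -2 + (-41*j - 83) = -2 + (-83 - 41*j) = -85 - 41*j)
3870/L(59, -53) = 3870/(-85 - 41*59) = 3870/(-85 - 2419) = 3870/(-2504) = 3870*(-1/2504) = -1935/1252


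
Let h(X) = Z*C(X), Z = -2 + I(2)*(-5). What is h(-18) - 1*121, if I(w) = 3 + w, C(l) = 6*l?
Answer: 2795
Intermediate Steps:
Z = -27 (Z = -2 + (3 + 2)*(-5) = -2 + 5*(-5) = -2 - 25 = -27)
h(X) = -162*X
h(-18) - 1*121 = -162*(-18) - 1*121 = 2916 - 121 = 2795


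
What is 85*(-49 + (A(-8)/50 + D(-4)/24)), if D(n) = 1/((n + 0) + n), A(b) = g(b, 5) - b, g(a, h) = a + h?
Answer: -798133/192 ≈ -4156.9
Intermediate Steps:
A(b) = 5 (A(b) = (b + 5) - b = (5 + b) - b = 5)
D(n) = 1/(2*n) (D(n) = 1/(n + n) = 1/(2*n))
85*(-49 + (A(-8)/50 + D(-4)/24)) = 85*(-49 + (5/50 + ((1/2)/(-4))/24)) = 85*(-49 + (5*(1/50) + ((1/2)*(-1/4))*(1/24))) = 85*(-49 + (1/10 - 1/8*1/24)) = 85*(-49 + (1/10 - 1/192)) = 85*(-49 + 91/960) = 85*(-46949/960) = -798133/192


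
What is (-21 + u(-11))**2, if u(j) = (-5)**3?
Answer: 21316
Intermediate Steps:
u(j) = -125
(-21 + u(-11))**2 = (-21 - 125)**2 = (-146)**2 = 21316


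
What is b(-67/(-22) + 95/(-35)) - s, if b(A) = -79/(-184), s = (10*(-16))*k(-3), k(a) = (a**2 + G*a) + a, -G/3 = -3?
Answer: -618161/184 ≈ -3359.6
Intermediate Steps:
G = 9 (G = -3*(-3) = 9)
k(a) = a**2 + 10*a (k(a) = (a**2 + 9*a) + a = a**2 + 10*a)
s = 3360 (s = (10*(-16))*(-3*(10 - 3)) = -(-480)*7 = -160*(-21) = 3360)
b(A) = 79/184 (b(A) = -79*(-1/184) = 79/184)
b(-67/(-22) + 95/(-35)) - s = 79/184 - 1*3360 = 79/184 - 3360 = -618161/184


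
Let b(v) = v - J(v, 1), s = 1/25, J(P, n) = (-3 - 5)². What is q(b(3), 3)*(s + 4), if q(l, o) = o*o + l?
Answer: -5252/25 ≈ -210.08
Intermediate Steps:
J(P, n) = 64 (J(P, n) = (-8)² = 64)
s = 1/25 ≈ 0.040000
b(v) = -64 + v (b(v) = v - 1*64 = v - 64 = -64 + v)
q(l, o) = l + o² (q(l, o) = o² + l = l + o²)
q(b(3), 3)*(s + 4) = ((-64 + 3) + 3²)*(1/25 + 4) = (-61 + 9)*(101/25) = -52*101/25 = -5252/25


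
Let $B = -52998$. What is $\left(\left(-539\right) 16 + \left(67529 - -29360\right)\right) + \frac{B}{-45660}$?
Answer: $\frac{671705483}{7610} \approx 88266.0$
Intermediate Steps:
$\left(\left(-539\right) 16 + \left(67529 - -29360\right)\right) + \frac{B}{-45660} = \left(\left(-539\right) 16 + \left(67529 - -29360\right)\right) - \frac{52998}{-45660} = \left(-8624 + \left(67529 + 29360\right)\right) - - \frac{8833}{7610} = \left(-8624 + 96889\right) + \frac{8833}{7610} = 88265 + \frac{8833}{7610} = \frac{671705483}{7610}$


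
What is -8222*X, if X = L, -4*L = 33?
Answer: 135663/2 ≈ 67832.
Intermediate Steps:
L = -33/4 (L = -1/4*33 = -33/4 ≈ -8.2500)
X = -33/4 ≈ -8.2500
-8222*X = -8222*(-33/4) = 135663/2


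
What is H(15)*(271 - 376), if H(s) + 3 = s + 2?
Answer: -1470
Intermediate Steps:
H(s) = -1 + s (H(s) = -3 + (s + 2) = -3 + (2 + s) = -1 + s)
H(15)*(271 - 376) = (-1 + 15)*(271 - 376) = 14*(-105) = -1470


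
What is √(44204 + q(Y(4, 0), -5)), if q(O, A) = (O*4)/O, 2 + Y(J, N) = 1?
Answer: 12*√307 ≈ 210.26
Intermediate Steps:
Y(J, N) = -1 (Y(J, N) = -2 + 1 = -1)
q(O, A) = 4 (q(O, A) = (4*O)/O = 4)
√(44204 + q(Y(4, 0), -5)) = √(44204 + 4) = √44208 = 12*√307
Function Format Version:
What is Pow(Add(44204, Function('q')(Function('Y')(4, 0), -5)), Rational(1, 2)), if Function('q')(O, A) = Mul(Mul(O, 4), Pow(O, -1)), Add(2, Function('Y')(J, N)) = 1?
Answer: Mul(12, Pow(307, Rational(1, 2))) ≈ 210.26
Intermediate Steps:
Function('Y')(J, N) = -1 (Function('Y')(J, N) = Add(-2, 1) = -1)
Function('q')(O, A) = 4 (Function('q')(O, A) = Mul(Mul(4, O), Pow(O, -1)) = 4)
Pow(Add(44204, Function('q')(Function('Y')(4, 0), -5)), Rational(1, 2)) = Pow(Add(44204, 4), Rational(1, 2)) = Pow(44208, Rational(1, 2)) = Mul(12, Pow(307, Rational(1, 2)))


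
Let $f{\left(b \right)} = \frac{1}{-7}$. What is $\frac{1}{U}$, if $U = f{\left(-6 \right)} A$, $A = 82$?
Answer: $- \frac{7}{82} \approx -0.085366$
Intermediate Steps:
$f{\left(b \right)} = - \frac{1}{7}$
$U = - \frac{82}{7}$ ($U = \left(- \frac{1}{7}\right) 82 = - \frac{82}{7} \approx -11.714$)
$\frac{1}{U} = \frac{1}{- \frac{82}{7}} = - \frac{7}{82}$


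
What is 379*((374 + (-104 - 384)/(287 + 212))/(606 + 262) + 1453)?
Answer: 119295353993/216566 ≈ 5.5085e+5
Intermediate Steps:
379*((374 + (-104 - 384)/(287 + 212))/(606 + 262) + 1453) = 379*((374 - 488/499)/868 + 1453) = 379*((374 - 488*1/499)*(1/868) + 1453) = 379*((374 - 488/499)*(1/868) + 1453) = 379*((186138/499)*(1/868) + 1453) = 379*(93069/216566 + 1453) = 379*(314763467/216566) = 119295353993/216566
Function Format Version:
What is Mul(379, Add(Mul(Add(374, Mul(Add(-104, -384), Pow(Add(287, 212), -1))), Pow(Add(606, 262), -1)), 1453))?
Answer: Rational(119295353993, 216566) ≈ 5.5085e+5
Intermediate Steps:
Mul(379, Add(Mul(Add(374, Mul(Add(-104, -384), Pow(Add(287, 212), -1))), Pow(Add(606, 262), -1)), 1453)) = Mul(379, Add(Mul(Add(374, Mul(-488, Pow(499, -1))), Pow(868, -1)), 1453)) = Mul(379, Add(Mul(Add(374, Mul(-488, Rational(1, 499))), Rational(1, 868)), 1453)) = Mul(379, Add(Mul(Add(374, Rational(-488, 499)), Rational(1, 868)), 1453)) = Mul(379, Add(Mul(Rational(186138, 499), Rational(1, 868)), 1453)) = Mul(379, Add(Rational(93069, 216566), 1453)) = Mul(379, Rational(314763467, 216566)) = Rational(119295353993, 216566)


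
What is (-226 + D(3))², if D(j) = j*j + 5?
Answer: 44944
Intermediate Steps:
D(j) = 5 + j² (D(j) = j² + 5 = 5 + j²)
(-226 + D(3))² = (-226 + (5 + 3²))² = (-226 + (5 + 9))² = (-226 + 14)² = (-212)² = 44944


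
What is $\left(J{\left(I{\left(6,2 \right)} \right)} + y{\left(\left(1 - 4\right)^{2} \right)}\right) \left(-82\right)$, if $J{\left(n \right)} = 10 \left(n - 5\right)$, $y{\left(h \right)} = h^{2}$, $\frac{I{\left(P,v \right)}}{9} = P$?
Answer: $-46822$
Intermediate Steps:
$I{\left(P,v \right)} = 9 P$
$J{\left(n \right)} = -50 + 10 n$ ($J{\left(n \right)} = 10 \left(-5 + n\right) = -50 + 10 n$)
$\left(J{\left(I{\left(6,2 \right)} \right)} + y{\left(\left(1 - 4\right)^{2} \right)}\right) \left(-82\right) = \left(\left(-50 + 10 \cdot 9 \cdot 6\right) + \left(\left(1 - 4\right)^{2}\right)^{2}\right) \left(-82\right) = \left(\left(-50 + 10 \cdot 54\right) + \left(\left(-3\right)^{2}\right)^{2}\right) \left(-82\right) = \left(\left(-50 + 540\right) + 9^{2}\right) \left(-82\right) = \left(490 + 81\right) \left(-82\right) = 571 \left(-82\right) = -46822$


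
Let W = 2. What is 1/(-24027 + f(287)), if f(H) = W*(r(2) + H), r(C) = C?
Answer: -1/23449 ≈ -4.2646e-5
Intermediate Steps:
f(H) = 4 + 2*H (f(H) = 2*(2 + H) = 4 + 2*H)
1/(-24027 + f(287)) = 1/(-24027 + (4 + 2*287)) = 1/(-24027 + (4 + 574)) = 1/(-24027 + 578) = 1/(-23449) = -1/23449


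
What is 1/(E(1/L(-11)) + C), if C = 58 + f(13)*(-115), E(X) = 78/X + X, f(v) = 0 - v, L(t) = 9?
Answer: 9/20296 ≈ 0.00044344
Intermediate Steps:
f(v) = -v
E(X) = X + 78/X
C = 1553 (C = 58 - 1*13*(-115) = 58 - 13*(-115) = 58 + 1495 = 1553)
1/(E(1/L(-11)) + C) = 1/((1/9 + 78/(1/9)) + 1553) = 1/((⅑ + 78/(⅑)) + 1553) = 1/((⅑ + 78*9) + 1553) = 1/((⅑ + 702) + 1553) = 1/(6319/9 + 1553) = 1/(20296/9) = 9/20296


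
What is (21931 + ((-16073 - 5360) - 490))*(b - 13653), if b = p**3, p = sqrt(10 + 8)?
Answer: -109224 + 432*sqrt(2) ≈ -1.0861e+5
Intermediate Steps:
p = 3*sqrt(2) (p = sqrt(18) = 3*sqrt(2) ≈ 4.2426)
b = 54*sqrt(2) (b = (3*sqrt(2))**3 = 54*sqrt(2) ≈ 76.368)
(21931 + ((-16073 - 5360) - 490))*(b - 13653) = (21931 + ((-16073 - 5360) - 490))*(54*sqrt(2) - 13653) = (21931 + (-21433 - 490))*(-13653 + 54*sqrt(2)) = (21931 - 21923)*(-13653 + 54*sqrt(2)) = 8*(-13653 + 54*sqrt(2)) = -109224 + 432*sqrt(2)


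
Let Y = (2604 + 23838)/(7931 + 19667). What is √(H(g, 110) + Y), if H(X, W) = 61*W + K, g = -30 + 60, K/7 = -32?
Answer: √1235197269465/13799 ≈ 80.542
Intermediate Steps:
K = -224 (K = 7*(-32) = -224)
g = 30
Y = 13221/13799 (Y = 26442/27598 = 26442*(1/27598) = 13221/13799 ≈ 0.95811)
H(X, W) = -224 + 61*W (H(X, W) = 61*W - 224 = -224 + 61*W)
√(H(g, 110) + Y) = √((-224 + 61*110) + 13221/13799) = √((-224 + 6710) + 13221/13799) = √(6486 + 13221/13799) = √(89513535/13799) = √1235197269465/13799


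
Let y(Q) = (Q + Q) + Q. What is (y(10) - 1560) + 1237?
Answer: -293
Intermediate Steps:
y(Q) = 3*Q (y(Q) = 2*Q + Q = 3*Q)
(y(10) - 1560) + 1237 = (3*10 - 1560) + 1237 = (30 - 1560) + 1237 = -1530 + 1237 = -293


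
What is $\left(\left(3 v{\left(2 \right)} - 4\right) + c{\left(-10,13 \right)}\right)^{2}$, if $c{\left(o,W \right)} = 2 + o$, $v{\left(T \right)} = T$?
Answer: $36$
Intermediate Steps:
$\left(\left(3 v{\left(2 \right)} - 4\right) + c{\left(-10,13 \right)}\right)^{2} = \left(\left(3 \cdot 2 - 4\right) + \left(2 - 10\right)\right)^{2} = \left(\left(6 - 4\right) - 8\right)^{2} = \left(2 - 8\right)^{2} = \left(-6\right)^{2} = 36$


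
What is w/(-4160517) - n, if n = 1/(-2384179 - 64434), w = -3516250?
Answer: 8609939621767/10187496012921 ≈ 0.84515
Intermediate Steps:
n = -1/2448613 (n = 1/(-2448613) = -1/2448613 ≈ -4.0839e-7)
w/(-4160517) - n = -3516250/(-4160517) - 1*(-1/2448613) = -3516250*(-1/4160517) + 1/2448613 = 3516250/4160517 + 1/2448613 = 8609939621767/10187496012921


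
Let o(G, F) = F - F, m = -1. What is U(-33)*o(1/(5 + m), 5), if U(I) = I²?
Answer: 0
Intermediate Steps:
o(G, F) = 0
U(-33)*o(1/(5 + m), 5) = (-33)²*0 = 1089*0 = 0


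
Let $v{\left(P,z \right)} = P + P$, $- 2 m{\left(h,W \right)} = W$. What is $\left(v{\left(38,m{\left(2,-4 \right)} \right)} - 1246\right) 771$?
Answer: $-902070$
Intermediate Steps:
$m{\left(h,W \right)} = - \frac{W}{2}$
$v{\left(P,z \right)} = 2 P$
$\left(v{\left(38,m{\left(2,-4 \right)} \right)} - 1246\right) 771 = \left(2 \cdot 38 - 1246\right) 771 = \left(76 - 1246\right) 771 = \left(-1170\right) 771 = -902070$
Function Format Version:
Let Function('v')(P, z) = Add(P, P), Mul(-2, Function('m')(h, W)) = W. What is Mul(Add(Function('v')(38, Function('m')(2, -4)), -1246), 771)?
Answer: -902070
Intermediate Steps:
Function('m')(h, W) = Mul(Rational(-1, 2), W)
Function('v')(P, z) = Mul(2, P)
Mul(Add(Function('v')(38, Function('m')(2, -4)), -1246), 771) = Mul(Add(Mul(2, 38), -1246), 771) = Mul(Add(76, -1246), 771) = Mul(-1170, 771) = -902070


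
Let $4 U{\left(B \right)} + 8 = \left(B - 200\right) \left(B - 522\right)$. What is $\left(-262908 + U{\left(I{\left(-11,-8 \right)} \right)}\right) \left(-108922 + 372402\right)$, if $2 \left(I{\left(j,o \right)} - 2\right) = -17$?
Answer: $- \frac{124165575765}{2} \approx -6.2083 \cdot 10^{10}$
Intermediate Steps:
$I{\left(j,o \right)} = - \frac{13}{2}$ ($I{\left(j,o \right)} = 2 + \frac{1}{2} \left(-17\right) = 2 - \frac{17}{2} = - \frac{13}{2}$)
$U{\left(B \right)} = -2 + \frac{\left(-522 + B\right) \left(-200 + B\right)}{4}$ ($U{\left(B \right)} = -2 + \frac{\left(B - 200\right) \left(B - 522\right)}{4} = -2 + \frac{\left(-200 + B\right) \left(B - 522\right)}{4} = -2 + \frac{\left(-200 + B\right) \left(-522 + B\right)}{4} = -2 + \frac{\left(-522 + B\right) \left(-200 + B\right)}{4}$)
$\left(-262908 + U{\left(I{\left(-11,-8 \right)} \right)}\right) \left(-108922 + 372402\right) = \left(-262908 + \left(26098 - - \frac{4693}{4} + \frac{\left(- \frac{13}{2}\right)^{2}}{4}\right)\right) \left(-108922 + 372402\right) = \left(-262908 + \left(26098 + \frac{4693}{4} + \frac{1}{4} \cdot \frac{169}{4}\right)\right) 263480 = \left(-262908 + \left(26098 + \frac{4693}{4} + \frac{169}{16}\right)\right) 263480 = \left(-262908 + \frac{436509}{16}\right) 263480 = \left(- \frac{3770019}{16}\right) 263480 = - \frac{124165575765}{2}$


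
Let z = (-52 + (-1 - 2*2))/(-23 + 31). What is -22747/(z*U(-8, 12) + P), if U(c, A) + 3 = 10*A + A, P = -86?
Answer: 4232/187 ≈ 22.631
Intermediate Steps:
z = -57/8 (z = (-52 + (-1 - 4))/8 = (-52 - 5)*(⅛) = -57*⅛ = -57/8 ≈ -7.1250)
U(c, A) = -3 + 11*A (U(c, A) = -3 + (10*A + A) = -3 + 11*A)
-22747/(z*U(-8, 12) + P) = -22747/(-57*(-3 + 11*12)/8 - 86) = -22747/(-57*(-3 + 132)/8 - 86) = -22747/(-57/8*129 - 86) = -22747/(-7353/8 - 86) = -22747/(-8041/8) = -22747*(-8/8041) = 4232/187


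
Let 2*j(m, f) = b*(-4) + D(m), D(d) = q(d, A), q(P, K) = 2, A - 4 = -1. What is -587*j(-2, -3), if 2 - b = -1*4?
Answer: 6457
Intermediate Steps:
A = 3 (A = 4 - 1 = 3)
D(d) = 2
b = 6 (b = 2 - (-1)*4 = 2 - 1*(-4) = 2 + 4 = 6)
j(m, f) = -11 (j(m, f) = (6*(-4) + 2)/2 = (-24 + 2)/2 = (½)*(-22) = -11)
-587*j(-2, -3) = -587*(-11) = 6457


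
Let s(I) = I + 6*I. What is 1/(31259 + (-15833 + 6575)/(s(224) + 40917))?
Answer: 42485/1328029357 ≈ 3.1991e-5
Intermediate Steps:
s(I) = 7*I
1/(31259 + (-15833 + 6575)/(s(224) + 40917)) = 1/(31259 + (-15833 + 6575)/(7*224 + 40917)) = 1/(31259 - 9258/(1568 + 40917)) = 1/(31259 - 9258/42485) = 1/(1328029357/42485) = 42485/1328029357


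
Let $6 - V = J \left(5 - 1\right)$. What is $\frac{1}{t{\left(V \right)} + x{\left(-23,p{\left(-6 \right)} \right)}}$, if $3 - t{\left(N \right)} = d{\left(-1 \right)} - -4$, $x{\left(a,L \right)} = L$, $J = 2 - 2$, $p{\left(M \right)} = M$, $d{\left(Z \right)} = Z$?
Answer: $- \frac{1}{6} \approx -0.16667$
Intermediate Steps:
$J = 0$
$V = 6$ ($V = 6 - 0 \left(5 - 1\right) = 6 - 0 \cdot 4 = 6 - 0 = 6 + 0 = 6$)
$t{\left(N \right)} = 0$ ($t{\left(N \right)} = 3 - \left(-1 - -4\right) = 3 - \left(-1 + 4\right) = 3 - 3 = 0$)
$\frac{1}{t{\left(V \right)} + x{\left(-23,p{\left(-6 \right)} \right)}} = \frac{1}{0 - 6} = \frac{1}{-6} = - \frac{1}{6}$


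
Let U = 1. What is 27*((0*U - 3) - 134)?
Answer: -3699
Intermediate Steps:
27*((0*U - 3) - 134) = 27*((0*1 - 3) - 134) = 27*((0 - 3) - 134) = 27*(-3 - 134) = 27*(-137) = -3699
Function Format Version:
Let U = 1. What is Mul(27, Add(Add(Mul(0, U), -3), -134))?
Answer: -3699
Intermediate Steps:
Mul(27, Add(Add(Mul(0, U), -3), -134)) = Mul(27, Add(Add(Mul(0, 1), -3), -134)) = Mul(27, Add(Add(0, -3), -134)) = Mul(27, Add(-3, -134)) = Mul(27, -137) = -3699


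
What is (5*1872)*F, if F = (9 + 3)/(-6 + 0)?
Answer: -18720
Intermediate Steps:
F = -2 (F = 12/(-6) = 12*(-1/6) = -2)
(5*1872)*F = (5*1872)*(-2) = 9360*(-2) = -18720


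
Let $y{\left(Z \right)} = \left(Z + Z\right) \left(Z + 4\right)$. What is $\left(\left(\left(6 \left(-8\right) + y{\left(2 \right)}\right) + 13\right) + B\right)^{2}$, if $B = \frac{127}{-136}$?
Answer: $\frac{2634129}{18496} \approx 142.42$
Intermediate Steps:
$y{\left(Z \right)} = 2 Z \left(4 + Z\right)$
$B = - \frac{127}{136}$ ($B = 127 \left(- \frac{1}{136}\right) = - \frac{127}{136} \approx -0.93382$)
$\left(\left(\left(6 \left(-8\right) + y{\left(2 \right)}\right) + 13\right) + B\right)^{2} = \left(\left(\left(6 \left(-8\right) + 2 \cdot 2 \left(4 + 2\right)\right) + 13\right) - \frac{127}{136}\right)^{2} = \left(\left(\left(-48 + 2 \cdot 2 \cdot 6\right) + 13\right) - \frac{127}{136}\right)^{2} = \left(\left(\left(-48 + 24\right) + 13\right) - \frac{127}{136}\right)^{2} = \left(\left(-24 + 13\right) - \frac{127}{136}\right)^{2} = \left(-11 - \frac{127}{136}\right)^{2} = \left(- \frac{1623}{136}\right)^{2} = \frac{2634129}{18496}$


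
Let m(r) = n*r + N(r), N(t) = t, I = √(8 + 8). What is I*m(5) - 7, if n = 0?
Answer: 13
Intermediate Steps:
I = 4 (I = √16 = 4)
m(r) = r (m(r) = 0*r + r = 0 + r = r)
I*m(5) - 7 = 4*5 - 7 = 20 - 7 = 13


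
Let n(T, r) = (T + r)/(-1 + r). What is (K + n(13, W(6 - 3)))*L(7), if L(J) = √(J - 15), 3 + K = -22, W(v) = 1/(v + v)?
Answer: -408*I*√2/5 ≈ -115.4*I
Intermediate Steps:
W(v) = 1/(2*v)
K = -25 (K = -3 - 22 = -25)
L(J) = √(-15 + J)
n(T, r) = (T + r)/(-1 + r)
(K + n(13, W(6 - 3)))*L(7) = (-25 + (13 + 1/(2*(6 - 3)))/(-1 + 1/(2*(6 - 3))))*√(-15 + 7) = (-25 + (13 + (½)/3)/(-1 + (½)/3))*√(-8) = (-25 + (13 + (½)*(⅓))/(-1 + (½)*(⅓)))*(2*I*√2) = (-25 + (13 + ⅙)/(-1 + ⅙))*(2*I*√2) = (-25 + (79/6)/(-⅚))*(2*I*√2) = (-25 - 6/5*79/6)*(2*I*√2) = (-25 - 79/5)*(2*I*√2) = -408*I*√2/5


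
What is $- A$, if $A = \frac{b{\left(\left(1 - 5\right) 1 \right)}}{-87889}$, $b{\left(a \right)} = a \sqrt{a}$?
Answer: $- \frac{8 i}{87889} \approx - 9.1024 \cdot 10^{-5} i$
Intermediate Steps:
$b{\left(a \right)} = a^{\frac{3}{2}}$
$A = \frac{8 i}{87889}$ ($A = \frac{\left(\left(1 - 5\right) 1\right)^{\frac{3}{2}}}{-87889} = \left(\left(-4\right) 1\right)^{\frac{3}{2}} \left(- \frac{1}{87889}\right) = \left(-4\right)^{\frac{3}{2}} \left(- \frac{1}{87889}\right) = - 8 i \left(- \frac{1}{87889}\right) = \frac{8 i}{87889} \approx 9.1024 \cdot 10^{-5} i$)
$- A = - \frac{8 i}{87889}$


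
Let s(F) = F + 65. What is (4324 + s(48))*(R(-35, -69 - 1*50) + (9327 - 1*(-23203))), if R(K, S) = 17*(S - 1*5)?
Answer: 134982414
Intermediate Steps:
R(K, S) = -85 + 17*S (R(K, S) = 17*(S - 5) = 17*(-5 + S) = -85 + 17*S)
s(F) = 65 + F
(4324 + s(48))*(R(-35, -69 - 1*50) + (9327 - 1*(-23203))) = (4324 + (65 + 48))*((-85 + 17*(-69 - 1*50)) + (9327 - 1*(-23203))) = (4324 + 113)*((-85 + 17*(-69 - 50)) + (9327 + 23203)) = 4437*((-85 + 17*(-119)) + 32530) = 4437*((-85 - 2023) + 32530) = 4437*(-2108 + 32530) = 4437*30422 = 134982414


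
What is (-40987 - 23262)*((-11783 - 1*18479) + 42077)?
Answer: -759101935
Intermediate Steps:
(-40987 - 23262)*((-11783 - 1*18479) + 42077) = -64249*((-11783 - 18479) + 42077) = -64249*(-30262 + 42077) = -64249*11815 = -759101935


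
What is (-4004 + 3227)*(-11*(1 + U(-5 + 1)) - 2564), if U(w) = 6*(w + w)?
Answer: 1590519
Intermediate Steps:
U(w) = 12*w (U(w) = 6*(2*w) = 12*w)
(-4004 + 3227)*(-11*(1 + U(-5 + 1)) - 2564) = (-4004 + 3227)*(-11*(1 + 12*(-5 + 1)) - 2564) = -777*(-11*(1 + 12*(-4)) - 2564) = -777*(-11*(1 - 48) - 2564) = -777*(-11*(-47) - 2564) = -777*(517 - 2564) = -777*(-2047) = 1590519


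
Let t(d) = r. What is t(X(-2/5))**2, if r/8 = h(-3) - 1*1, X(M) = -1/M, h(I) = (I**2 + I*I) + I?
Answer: 12544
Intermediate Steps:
h(I) = I + 2*I**2 (h(I) = (I**2 + I**2) + I = 2*I**2 + I = I + 2*I**2)
r = 112 (r = 8*(-3*(1 + 2*(-3)) - 1*1) = 8*(-3*(1 - 6) - 1) = 8*(-3*(-5) - 1) = 8*(15 - 1) = 8*14 = 112)
t(d) = 112
t(X(-2/5))**2 = 112**2 = 12544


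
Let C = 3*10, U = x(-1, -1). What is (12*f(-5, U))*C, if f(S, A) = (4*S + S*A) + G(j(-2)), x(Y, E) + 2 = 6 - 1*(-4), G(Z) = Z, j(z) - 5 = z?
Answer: -20520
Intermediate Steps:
j(z) = 5 + z
x(Y, E) = 8 (x(Y, E) = -2 + (6 - 1*(-4)) = -2 + (6 + 4) = -2 + 10 = 8)
U = 8
C = 30
f(S, A) = 3 + 4*S + A*S (f(S, A) = (4*S + S*A) + (5 - 2) = (4*S + A*S) + 3 = 3 + 4*S + A*S)
(12*f(-5, U))*C = (12*(3 + 4*(-5) + 8*(-5)))*30 = (12*(3 - 20 - 40))*30 = (12*(-57))*30 = -684*30 = -20520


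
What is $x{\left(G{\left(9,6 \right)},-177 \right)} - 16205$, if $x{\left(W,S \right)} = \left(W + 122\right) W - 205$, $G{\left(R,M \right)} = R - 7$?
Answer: $-16162$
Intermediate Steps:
$G{\left(R,M \right)} = -7 + R$
$x{\left(W,S \right)} = -205 + W \left(122 + W\right)$ ($x{\left(W,S \right)} = \left(122 + W\right) W - 205 = W \left(122 + W\right) - 205 = -205 + W \left(122 + W\right)$)
$x{\left(G{\left(9,6 \right)},-177 \right)} - 16205 = \left(-205 + \left(-7 + 9\right)^{2} + 122 \left(-7 + 9\right)\right) - 16205 = \left(-205 + 2^{2} + 122 \cdot 2\right) - 16205 = \left(-205 + 4 + 244\right) - 16205 = 43 - 16205 = -16162$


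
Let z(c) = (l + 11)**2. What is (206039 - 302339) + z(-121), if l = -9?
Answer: -96296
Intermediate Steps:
z(c) = 4 (z(c) = (-9 + 11)**2 = 2**2 = 4)
(206039 - 302339) + z(-121) = (206039 - 302339) + 4 = -96300 + 4 = -96296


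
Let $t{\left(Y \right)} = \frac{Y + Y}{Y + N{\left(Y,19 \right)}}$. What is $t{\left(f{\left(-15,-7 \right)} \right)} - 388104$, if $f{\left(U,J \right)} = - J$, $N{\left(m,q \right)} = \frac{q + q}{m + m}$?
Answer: $- \frac{13195487}{34} \approx -3.881 \cdot 10^{5}$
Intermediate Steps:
$N{\left(m,q \right)} = \frac{q}{m}$ ($N{\left(m,q \right)} = \frac{2 q}{2 m} = 2 q \frac{1}{2 m} = \frac{q}{m}$)
$t{\left(Y \right)} = \frac{2 Y}{Y + \frac{19}{Y}}$ ($t{\left(Y \right)} = \frac{Y + Y}{Y + \frac{19}{Y}} = \frac{2 Y}{Y + \frac{19}{Y}}$)
$t{\left(f{\left(-15,-7 \right)} \right)} - 388104 = \frac{2 \left(\left(-1\right) \left(-7\right)\right)^{2}}{19 + \left(\left(-1\right) \left(-7\right)\right)^{2}} - 388104 = \frac{2 \cdot 7^{2}}{19 + 7^{2}} - 388104 = 2 \cdot 49 \frac{1}{19 + 49} - 388104 = 2 \cdot 49 \cdot \frac{1}{68} - 388104 = \frac{49}{34} - 388104 = - \frac{13195487}{34}$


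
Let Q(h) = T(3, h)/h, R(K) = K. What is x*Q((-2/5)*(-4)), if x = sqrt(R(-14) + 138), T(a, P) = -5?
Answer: -25*sqrt(31)/4 ≈ -34.799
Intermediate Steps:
Q(h) = -5/h
x = 2*sqrt(31) (x = sqrt(-14 + 138) = sqrt(124) = 2*sqrt(31) ≈ 11.136)
x*Q((-2/5)*(-4)) = (2*sqrt(31))*(-5/((-2/5)*(-4))) = (2*sqrt(31))*(-5/(((1/5)*(-2))*(-4))) = (2*sqrt(31))*(-5/((-2/5*(-4)))) = (2*sqrt(31))*(-5/8/5) = (2*sqrt(31))*(-5*5/8) = (2*sqrt(31))*(-25/8) = -25*sqrt(31)/4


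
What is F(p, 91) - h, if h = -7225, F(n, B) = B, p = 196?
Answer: 7316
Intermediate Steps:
F(p, 91) - h = 91 - 1*(-7225) = 91 + 7225 = 7316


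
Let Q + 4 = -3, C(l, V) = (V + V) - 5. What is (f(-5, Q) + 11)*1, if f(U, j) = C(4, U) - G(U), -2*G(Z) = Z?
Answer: -13/2 ≈ -6.5000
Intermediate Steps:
G(Z) = -Z/2
C(l, V) = -5 + 2*V (C(l, V) = 2*V - 5 = -5 + 2*V)
Q = -7 (Q = -4 - 3 = -7)
f(U, j) = -5 + 5*U/2 (f(U, j) = (-5 + 2*U) - (-1)*U/2 = (-5 + 2*U) + U/2 = -5 + 5*U/2)
(f(-5, Q) + 11)*1 = ((-5 + (5/2)*(-5)) + 11)*1 = ((-5 - 25/2) + 11)*1 = (-35/2 + 11)*1 = -13/2*1 = -13/2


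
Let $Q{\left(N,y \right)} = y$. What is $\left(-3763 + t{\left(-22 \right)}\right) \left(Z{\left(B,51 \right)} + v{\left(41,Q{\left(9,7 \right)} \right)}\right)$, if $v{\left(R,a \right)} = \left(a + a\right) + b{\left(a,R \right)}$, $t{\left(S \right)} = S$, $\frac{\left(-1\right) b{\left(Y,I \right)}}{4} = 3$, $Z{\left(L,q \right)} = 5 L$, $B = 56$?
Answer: $-1067370$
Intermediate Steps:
$b{\left(Y,I \right)} = -12$ ($b{\left(Y,I \right)} = \left(-4\right) 3 = -12$)
$v{\left(R,a \right)} = -12 + 2 a$ ($v{\left(R,a \right)} = \left(a + a\right) - 12 = 2 a - 12 = -12 + 2 a$)
$\left(-3763 + t{\left(-22 \right)}\right) \left(Z{\left(B,51 \right)} + v{\left(41,Q{\left(9,7 \right)} \right)}\right) = \left(-3763 - 22\right) \left(5 \cdot 56 + \left(-12 + 2 \cdot 7\right)\right) = - 3785 \left(280 + \left(-12 + 14\right)\right) = - 3785 \left(280 + 2\right) = \left(-3785\right) 282 = -1067370$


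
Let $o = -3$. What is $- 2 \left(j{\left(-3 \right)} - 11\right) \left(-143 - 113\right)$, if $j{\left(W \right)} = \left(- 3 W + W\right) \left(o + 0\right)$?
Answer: $-14848$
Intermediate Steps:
$j{\left(W \right)} = 6 W$ ($j{\left(W \right)} = \left(- 3 W + W\right) \left(-3 + 0\right) = - 2 W \left(-3\right) = 6 W$)
$- 2 \left(j{\left(-3 \right)} - 11\right) \left(-143 - 113\right) = - 2 \left(6 \left(-3\right) - 11\right) \left(-143 - 113\right) = - 2 \left(-18 - 11\right) \left(-256\right) = \left(-2\right) \left(-29\right) \left(-256\right) = 58 \left(-256\right) = -14848$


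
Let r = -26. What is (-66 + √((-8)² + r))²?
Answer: (66 - √38)² ≈ 3580.3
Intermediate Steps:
(-66 + √((-8)² + r))² = (-66 + √((-8)² - 26))² = (-66 + √(64 - 26))² = (-66 + √38)²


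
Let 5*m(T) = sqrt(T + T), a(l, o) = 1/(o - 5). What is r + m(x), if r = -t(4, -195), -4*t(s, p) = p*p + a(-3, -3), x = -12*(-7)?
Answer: 304199/32 + 2*sqrt(42)/5 ≈ 9508.8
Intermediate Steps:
a(l, o) = 1/(-5 + o)
x = 84
t(s, p) = 1/32 - p**2/4 (t(s, p) = -(p*p + 1/(-5 - 3))/4 = -(p**2 + 1/(-8))/4 = -(p**2 - 1/8)/4 = -(-1/8 + p**2)/4 = 1/32 - p**2/4)
m(T) = sqrt(2)*sqrt(T)/5 (m(T) = sqrt(T + T)/5 = sqrt(2*T)/5 = (sqrt(2)*sqrt(T))/5 = sqrt(2)*sqrt(T)/5)
r = 304199/32 (r = -(1/32 - 1/4*(-195)**2) = -(1/32 - 1/4*38025) = -(1/32 - 38025/4) = -1*(-304199/32) = 304199/32 ≈ 9506.2)
r + m(x) = 304199/32 + sqrt(2)*sqrt(84)/5 = 304199/32 + sqrt(2)*(2*sqrt(21))/5 = 304199/32 + 2*sqrt(42)/5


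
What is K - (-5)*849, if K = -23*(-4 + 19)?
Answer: 3900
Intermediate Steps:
K = -345 (K = -23*15 = -345)
K - (-5)*849 = -345 - (-5)*849 = -345 - 1*(-4245) = -345 + 4245 = 3900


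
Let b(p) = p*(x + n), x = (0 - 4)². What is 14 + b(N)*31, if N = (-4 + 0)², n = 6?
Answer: 10926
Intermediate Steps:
N = 16 (N = (-4)² = 16)
x = 16 (x = (-4)² = 16)
b(p) = 22*p (b(p) = p*(16 + 6) = p*22 = 22*p)
14 + b(N)*31 = 14 + (22*16)*31 = 14 + 352*31 = 14 + 10912 = 10926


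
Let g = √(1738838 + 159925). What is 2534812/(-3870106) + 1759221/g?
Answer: -1267406/1935053 + 586407*√1898763/632921 ≈ 1276.0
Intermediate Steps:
g = √1898763 ≈ 1378.0
2534812/(-3870106) + 1759221/g = 2534812/(-3870106) + 1759221/(√1898763) = 2534812*(-1/3870106) + 1759221*(√1898763/1898763) = -1267406/1935053 + 586407*√1898763/632921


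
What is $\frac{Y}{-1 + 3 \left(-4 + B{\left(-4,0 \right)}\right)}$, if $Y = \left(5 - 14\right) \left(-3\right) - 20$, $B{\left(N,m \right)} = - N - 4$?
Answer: $- \frac{7}{13} \approx -0.53846$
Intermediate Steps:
$B{\left(N,m \right)} = -4 - N$
$Y = 7$ ($Y = \left(-9\right) \left(-3\right) - 20 = 27 - 20 = 7$)
$\frac{Y}{-1 + 3 \left(-4 + B{\left(-4,0 \right)}\right)} = \frac{7}{-1 + 3 \left(-4 - 0\right)} = \frac{7}{-1 + 3 \left(-4 + \left(-4 + 4\right)\right)} = \frac{7}{-1 + 3 \left(-4 + 0\right)} = \frac{7}{-1 + 3 \left(-4\right)} = \frac{7}{-1 - 12} = \frac{7}{-13} = 7 \left(- \frac{1}{13}\right) = - \frac{7}{13}$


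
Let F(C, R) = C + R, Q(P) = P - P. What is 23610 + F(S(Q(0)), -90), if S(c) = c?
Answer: 23520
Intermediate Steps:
Q(P) = 0
23610 + F(S(Q(0)), -90) = 23610 + (0 - 90) = 23610 - 90 = 23520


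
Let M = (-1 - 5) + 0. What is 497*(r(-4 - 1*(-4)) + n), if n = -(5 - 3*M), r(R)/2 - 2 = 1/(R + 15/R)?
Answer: -9443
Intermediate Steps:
M = -6 (M = -6 + 0 = -6)
r(R) = 4 + 2/(R + 15/R)
n = -23 (n = -(5 - 3*(-6)) = -(5 + 18) = -1*23 = -23)
497*(r(-4 - 1*(-4)) + n) = 497*(2*(30 + (-4 - 1*(-4)) + 2*(-4 - 1*(-4))**2)/(15 + (-4 - 1*(-4))**2) - 23) = 497*(2*(30 + (-4 + 4) + 2*(-4 + 4)**2)/(15 + (-4 + 4)**2) - 23) = 497*(2*(30 + 0 + 2*0**2)/(15 + 0**2) - 23) = 497*(2*(30 + 0 + 2*0)/(15 + 0) - 23) = 497*(2*(30 + 0 + 0)/15 - 23) = 497*(2*(1/15)*30 - 23) = 497*(4 - 23) = 497*(-19) = -9443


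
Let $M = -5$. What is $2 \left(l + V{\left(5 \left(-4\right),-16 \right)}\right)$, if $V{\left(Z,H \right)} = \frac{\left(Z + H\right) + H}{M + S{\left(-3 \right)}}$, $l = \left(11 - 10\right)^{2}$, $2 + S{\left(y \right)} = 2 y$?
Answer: $10$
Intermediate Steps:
$S{\left(y \right)} = -2 + 2 y$
$l = 1$ ($l = 1^{2} = 1$)
$V{\left(Z,H \right)} = - \frac{2 H}{13} - \frac{Z}{13}$ ($V{\left(Z,H \right)} = \frac{\left(Z + H\right) + H}{-5 + \left(-2 + 2 \left(-3\right)\right)} = \frac{\left(H + Z\right) + H}{-5 - 8} = \frac{Z + 2 H}{-5 - 8} = \frac{Z + 2 H}{-13} = \left(Z + 2 H\right) \left(- \frac{1}{13}\right) = - \frac{2 H}{13} - \frac{Z}{13}$)
$2 \left(l + V{\left(5 \left(-4\right),-16 \right)}\right) = 2 \left(1 - \left(- \frac{32}{13} + \frac{5 \left(-4\right)}{13}\right)\right) = 2 \left(1 + \left(\frac{32}{13} - - \frac{20}{13}\right)\right) = 2 \left(1 + \left(\frac{32}{13} + \frac{20}{13}\right)\right) = 2 \left(1 + 4\right) = 2 \cdot 5 = 10$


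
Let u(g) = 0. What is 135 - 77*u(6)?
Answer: 135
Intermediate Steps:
135 - 77*u(6) = 135 - 77*0 = 135 + 0 = 135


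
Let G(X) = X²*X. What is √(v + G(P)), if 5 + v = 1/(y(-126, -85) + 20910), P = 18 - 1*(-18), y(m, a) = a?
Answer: 2*√4128905073/595 ≈ 215.99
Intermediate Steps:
P = 36 (P = 18 + 18 = 36)
G(X) = X³
v = -104124/20825 (v = -5 + 1/(-85 + 20910) = -5 + 1/20825 = -104124/20825 ≈ -5.0000)
√(v + G(P)) = √(-104124/20825 + 36³) = √(-104124/20825 + 46656) = √(971507076/20825) = 2*√4128905073/595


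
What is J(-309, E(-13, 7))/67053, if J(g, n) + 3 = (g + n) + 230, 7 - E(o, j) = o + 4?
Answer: -22/22351 ≈ -0.00098430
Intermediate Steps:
E(o, j) = 3 - o (E(o, j) = 7 - (o + 4) = 7 - (4 + o) = 7 + (-4 - o) = 3 - o)
J(g, n) = 227 + g + n (J(g, n) = -3 + ((g + n) + 230) = -3 + (230 + g + n) = 227 + g + n)
J(-309, E(-13, 7))/67053 = (227 - 309 + (3 - 1*(-13)))/67053 = (227 - 309 + (3 + 13))*(1/67053) = (227 - 309 + 16)*(1/67053) = -66*1/67053 = -22/22351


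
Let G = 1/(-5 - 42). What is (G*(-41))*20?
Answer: 820/47 ≈ 17.447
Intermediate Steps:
G = -1/47 (G = 1/(-47) = -1/47 ≈ -0.021277)
(G*(-41))*20 = -1/47*(-41)*20 = (41/47)*20 = 820/47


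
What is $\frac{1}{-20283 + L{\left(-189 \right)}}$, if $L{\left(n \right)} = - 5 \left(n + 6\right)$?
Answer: $- \frac{1}{19368} \approx -5.1632 \cdot 10^{-5}$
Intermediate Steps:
$L{\left(n \right)} = -30 - 5 n$ ($L{\left(n \right)} = - 5 \left(6 + n\right) = -30 - 5 n$)
$\frac{1}{-20283 + L{\left(-189 \right)}} = \frac{1}{-20283 - -915} = \frac{1}{-20283 + \left(-30 + 945\right)} = \frac{1}{-20283 + 915} = \frac{1}{-19368} = - \frac{1}{19368}$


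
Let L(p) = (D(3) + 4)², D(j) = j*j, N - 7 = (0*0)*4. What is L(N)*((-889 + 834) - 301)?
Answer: -60164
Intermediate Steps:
N = 7 (N = 7 + (0*0)*4 = 7 + 0*4 = 7 + 0 = 7)
D(j) = j²
L(p) = 169 (L(p) = (3² + 4)² = (9 + 4)² = 13² = 169)
L(N)*((-889 + 834) - 301) = 169*((-889 + 834) - 301) = 169*(-55 - 301) = 169*(-356) = -60164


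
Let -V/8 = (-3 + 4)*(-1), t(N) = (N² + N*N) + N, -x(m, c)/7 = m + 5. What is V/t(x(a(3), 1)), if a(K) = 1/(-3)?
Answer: 36/9457 ≈ 0.0038067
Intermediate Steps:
a(K) = -⅓
x(m, c) = -35 - 7*m (x(m, c) = -7*(m + 5) = -7*(5 + m) = -35 - 7*m)
t(N) = N + 2*N² (t(N) = (N² + N²) + N = 2*N² + N = N + 2*N²)
V = 8 (V = -8*(-3 + 4)*(-1) = -8*(-1) = 8)
V/t(x(a(3), 1)) = 8/(((-35 - 7*(-⅓))*(1 + 2*(-35 - 7*(-⅓))))) = 8/(((-35 + 7/3)*(1 + 2*(-35 + 7/3)))) = 8/((-98*(1 + 2*(-98/3))/3)) = 8/((-98*(1 - 196/3)/3)) = 8/((-98/3*(-193/3))) = 8/(18914/9) = 8*(9/18914) = 36/9457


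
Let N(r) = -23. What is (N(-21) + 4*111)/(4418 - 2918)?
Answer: 421/1500 ≈ 0.28067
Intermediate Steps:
(N(-21) + 4*111)/(4418 - 2918) = (-23 + 4*111)/(4418 - 2918) = (-23 + 444)/1500 = 421*(1/1500) = 421/1500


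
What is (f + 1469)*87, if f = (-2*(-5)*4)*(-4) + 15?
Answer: 115188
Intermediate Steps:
f = -145 (f = (10*4)*(-4) + 15 = 40*(-4) + 15 = -160 + 15 = -145)
(f + 1469)*87 = (-145 + 1469)*87 = 1324*87 = 115188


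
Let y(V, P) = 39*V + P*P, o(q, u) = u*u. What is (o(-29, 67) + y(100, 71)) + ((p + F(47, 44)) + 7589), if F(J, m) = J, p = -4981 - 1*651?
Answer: 15434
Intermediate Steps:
o(q, u) = u²
y(V, P) = P² + 39*V (y(V, P) = 39*V + P² = P² + 39*V)
p = -5632 (p = -4981 - 651 = -5632)
(o(-29, 67) + y(100, 71)) + ((p + F(47, 44)) + 7589) = (67² + (71² + 39*100)) + ((-5632 + 47) + 7589) = (4489 + (5041 + 3900)) + (-5585 + 7589) = (4489 + 8941) + 2004 = 13430 + 2004 = 15434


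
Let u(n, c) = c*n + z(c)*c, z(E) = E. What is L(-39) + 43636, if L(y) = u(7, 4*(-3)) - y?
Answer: 43735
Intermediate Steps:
u(n, c) = c² + c*n (u(n, c) = c*n + c*c = c*n + c² = c² + c*n)
L(y) = 60 - y (L(y) = (4*(-3))*(4*(-3) + 7) - y = -12*(-12 + 7) - y = -12*(-5) - y = 60 - y)
L(-39) + 43636 = (60 - 1*(-39)) + 43636 = (60 + 39) + 43636 = 99 + 43636 = 43735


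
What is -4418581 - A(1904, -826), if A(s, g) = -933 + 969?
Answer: -4418617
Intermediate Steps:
A(s, g) = 36
-4418581 - A(1904, -826) = -4418581 - 1*36 = -4418581 - 36 = -4418617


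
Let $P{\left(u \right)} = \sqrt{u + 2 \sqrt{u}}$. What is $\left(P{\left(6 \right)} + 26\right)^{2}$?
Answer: $\left(26 + \sqrt{2} \sqrt{3 + \sqrt{6}}\right)^{2} \approx 858.57$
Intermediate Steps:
$\left(P{\left(6 \right)} + 26\right)^{2} = \left(\sqrt{6 + 2 \sqrt{6}} + 26\right)^{2} = \left(26 + \sqrt{6 + 2 \sqrt{6}}\right)^{2}$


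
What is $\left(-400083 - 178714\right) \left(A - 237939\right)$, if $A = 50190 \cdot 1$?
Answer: $108668557953$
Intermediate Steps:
$A = 50190$
$\left(-400083 - 178714\right) \left(A - 237939\right) = \left(-400083 - 178714\right) \left(50190 - 237939\right) = \left(-578797\right) \left(-187749\right) = 108668557953$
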